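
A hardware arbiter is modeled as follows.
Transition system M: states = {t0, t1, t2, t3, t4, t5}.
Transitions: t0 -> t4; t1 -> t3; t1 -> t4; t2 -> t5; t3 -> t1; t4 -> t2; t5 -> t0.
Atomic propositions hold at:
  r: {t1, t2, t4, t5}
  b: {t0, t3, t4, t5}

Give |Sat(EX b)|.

4

Sat(EX b) = {s : some successor in {t0, t3, t4, t5}} = {t0, t1, t2, t5}
|Sat(EX b)| = |{t0, t1, t2, t5}| = 4.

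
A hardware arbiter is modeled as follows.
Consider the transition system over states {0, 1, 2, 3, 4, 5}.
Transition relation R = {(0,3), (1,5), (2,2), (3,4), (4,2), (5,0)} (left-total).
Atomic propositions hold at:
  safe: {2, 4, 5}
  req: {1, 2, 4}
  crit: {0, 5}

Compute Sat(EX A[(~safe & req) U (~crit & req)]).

Sat(~safe) = {0, 1, 3}
Sat(~safe & req) = {1}
Sat(~crit) = {1, 2, 3, 4}
Sat(~crit & req) = {1, 2, 4}
A[(~safe & req) U (~crit & req)]: least fixpoint, start Z0 = Sat((~crit & req)) = {1, 2, 4}, add states in Sat(~safe & req) with every successor in Z. Already a fixed point.
Sat(A[(~safe & req) U (~crit & req)]) = {1, 2, 4}
Sat(EX A[(~safe & req) U (~crit & req)]) = {s : some successor in {1, 2, 4}} = {2, 3, 4}

{2, 3, 4}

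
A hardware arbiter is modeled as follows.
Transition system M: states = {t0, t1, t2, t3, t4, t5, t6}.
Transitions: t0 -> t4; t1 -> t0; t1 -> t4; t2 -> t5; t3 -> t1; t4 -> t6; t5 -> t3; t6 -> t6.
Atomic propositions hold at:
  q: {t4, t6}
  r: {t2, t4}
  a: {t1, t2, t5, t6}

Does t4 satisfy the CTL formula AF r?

Yes

AF r: least fixpoint, start Z0 = {t2, t4}, add states with every successor in Z. Z1 = {t0, t2, t4}; Z2 = {t0, t1, t2, t4}; Z3 = {t0, t1, t2, t3, t4}; Z4 = {t0, t1, t2, t3, t4, t5}; fixed.
Sat(AF r) = {t0, t1, t2, t3, t4, t5}
t4 ∈ Sat(AF r) = {t0, t1, t2, t3, t4, t5}, so the formula holds at t4.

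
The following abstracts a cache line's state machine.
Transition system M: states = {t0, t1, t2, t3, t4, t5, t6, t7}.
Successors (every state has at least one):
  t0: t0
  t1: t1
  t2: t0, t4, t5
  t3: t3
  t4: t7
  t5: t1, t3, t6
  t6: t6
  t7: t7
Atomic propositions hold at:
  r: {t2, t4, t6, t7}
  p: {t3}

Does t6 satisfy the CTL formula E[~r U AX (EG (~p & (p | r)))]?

Sat(~r) = {t0, t1, t3, t5}
Sat(~p) = {t0, t1, t2, t4, t5, t6, t7}
Sat(p | r) = {t2, t3, t4, t6, t7}
Sat(~p & (p | r)) = {t2, t4, t6, t7}
EG (~p & (p | r)): greatest fixpoint, start Z0 = {t2, t4, t6, t7}, keep only states in Sat with some successor in Z. Already a fixed point.
Sat(EG (~p & (p | r))) = {t2, t4, t6, t7}
Sat(AX (EG (~p & (p | r)))) = {s : every successor in {t2, t4, t6, t7}} = {t4, t6, t7}
E[~r U AX (EG (~p & (p | r)))]: least fixpoint, start Z0 = Sat(AX (EG (~p & (p | r)))) = {t4, t6, t7}, add states in Sat(~r) with some successor in Z. Z1 = {t4, t5, t6, t7}; fixed.
Sat(E[~r U AX (EG (~p & (p | r)))]) = {t4, t5, t6, t7}
t6 ∈ Sat(E[~r U AX (EG (~p & (p | r)))]) = {t4, t5, t6, t7}, so the formula holds at t6.

Yes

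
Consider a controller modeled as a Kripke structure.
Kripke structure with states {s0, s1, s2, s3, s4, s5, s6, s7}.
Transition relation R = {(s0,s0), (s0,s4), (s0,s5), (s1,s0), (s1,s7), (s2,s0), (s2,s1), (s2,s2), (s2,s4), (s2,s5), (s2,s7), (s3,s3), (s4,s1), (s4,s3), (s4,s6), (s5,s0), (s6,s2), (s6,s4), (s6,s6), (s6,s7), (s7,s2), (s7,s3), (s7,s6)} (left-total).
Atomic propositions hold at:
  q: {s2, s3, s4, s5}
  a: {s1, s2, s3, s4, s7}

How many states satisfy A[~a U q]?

Sat(~a) = {s0, s5, s6}
A[~a U q]: least fixpoint, start Z0 = Sat(q) = {s2, s3, s4, s5}, add states in Sat(~a) with every successor in Z. Already a fixed point.
Sat(A[~a U q]) = {s2, s3, s4, s5}
|Sat(A[~a U q])| = |{s2, s3, s4, s5}| = 4.

4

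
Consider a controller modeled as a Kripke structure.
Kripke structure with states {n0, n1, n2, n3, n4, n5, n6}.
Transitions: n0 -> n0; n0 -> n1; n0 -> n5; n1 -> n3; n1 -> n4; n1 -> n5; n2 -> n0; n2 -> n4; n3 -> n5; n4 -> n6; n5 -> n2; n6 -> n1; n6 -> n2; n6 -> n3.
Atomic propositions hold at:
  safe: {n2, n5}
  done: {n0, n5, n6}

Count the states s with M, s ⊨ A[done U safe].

2

A[done U safe]: least fixpoint, start Z0 = Sat(safe) = {n2, n5}, add states in Sat(done) with every successor in Z. Already a fixed point.
Sat(A[done U safe]) = {n2, n5}
|Sat(A[done U safe])| = |{n2, n5}| = 2.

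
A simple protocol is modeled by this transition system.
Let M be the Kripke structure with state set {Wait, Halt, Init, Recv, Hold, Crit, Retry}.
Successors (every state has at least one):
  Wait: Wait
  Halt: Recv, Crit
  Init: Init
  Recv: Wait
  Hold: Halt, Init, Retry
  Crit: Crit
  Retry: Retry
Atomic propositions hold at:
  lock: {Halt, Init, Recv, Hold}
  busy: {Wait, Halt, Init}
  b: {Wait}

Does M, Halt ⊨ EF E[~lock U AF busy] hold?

Sat(~lock) = {Wait, Crit, Retry}
AF busy: least fixpoint, start Z0 = {Wait, Halt, Init}, add states with every successor in Z. Z1 = {Wait, Halt, Init, Recv}; fixed.
Sat(AF busy) = {Wait, Halt, Init, Recv}
E[~lock U AF busy]: least fixpoint, start Z0 = Sat(AF busy) = {Wait, Halt, Init, Recv}, add states in Sat(~lock) with some successor in Z. Already a fixed point.
Sat(E[~lock U AF busy]) = {Wait, Halt, Init, Recv}
EF E[~lock U AF busy]: least fixpoint, start Z0 = {Wait, Halt, Init, Recv}, add states with some successor in Z. Z1 = {Wait, Halt, Init, Recv, Hold}; fixed.
Sat(EF E[~lock U AF busy]) = {Wait, Halt, Init, Recv, Hold}
Halt ∈ Sat(EF E[~lock U AF busy]) = {Wait, Halt, Init, Recv, Hold}, so the formula holds at Halt.

Yes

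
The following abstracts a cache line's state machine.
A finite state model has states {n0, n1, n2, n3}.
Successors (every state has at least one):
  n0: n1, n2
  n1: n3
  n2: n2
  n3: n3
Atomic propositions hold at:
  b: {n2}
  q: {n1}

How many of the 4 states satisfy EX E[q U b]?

E[q U b]: least fixpoint, start Z0 = Sat(b) = {n2}, add states in Sat(q) with some successor in Z. Already a fixed point.
Sat(E[q U b]) = {n2}
Sat(EX E[q U b]) = {s : some successor in {n2}} = {n0, n2}
|Sat(EX E[q U b])| = |{n0, n2}| = 2.

2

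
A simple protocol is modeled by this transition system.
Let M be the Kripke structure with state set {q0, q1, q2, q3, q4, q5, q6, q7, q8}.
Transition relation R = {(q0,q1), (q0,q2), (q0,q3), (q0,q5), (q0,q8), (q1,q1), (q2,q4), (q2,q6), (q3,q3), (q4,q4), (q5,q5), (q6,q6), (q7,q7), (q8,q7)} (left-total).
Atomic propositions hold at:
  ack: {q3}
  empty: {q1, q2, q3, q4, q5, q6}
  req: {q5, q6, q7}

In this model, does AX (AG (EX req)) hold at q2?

No

Sat(EX req) = {s : some successor in {q5, q6, q7}} = {q0, q2, q5, q6, q7, q8}
AG (EX req): greatest fixpoint, start Z0 = {q0, q2, q5, q6, q7, q8}, keep only states in Sat with every successor in Z. Z1 = {q5, q6, q7, q8}; fixed.
Sat(AG (EX req)) = {q5, q6, q7, q8}
Sat(AX (AG (EX req))) = {s : every successor in {q5, q6, q7, q8}} = {q5, q6, q7, q8}
q2 ∉ Sat(AX (AG (EX req))) = {q5, q6, q7, q8}, so the formula does not hold at q2.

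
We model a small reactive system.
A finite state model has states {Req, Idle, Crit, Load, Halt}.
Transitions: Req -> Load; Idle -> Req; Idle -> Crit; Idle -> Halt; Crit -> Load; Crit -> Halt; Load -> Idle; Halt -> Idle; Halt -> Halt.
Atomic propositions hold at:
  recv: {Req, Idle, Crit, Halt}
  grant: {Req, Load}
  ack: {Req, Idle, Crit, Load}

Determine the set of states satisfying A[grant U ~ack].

Sat(~ack) = {Halt}
A[grant U ~ack]: least fixpoint, start Z0 = Sat(~ack) = {Halt}, add states in Sat(grant) with every successor in Z. Already a fixed point.
Sat(A[grant U ~ack]) = {Halt}

{Halt}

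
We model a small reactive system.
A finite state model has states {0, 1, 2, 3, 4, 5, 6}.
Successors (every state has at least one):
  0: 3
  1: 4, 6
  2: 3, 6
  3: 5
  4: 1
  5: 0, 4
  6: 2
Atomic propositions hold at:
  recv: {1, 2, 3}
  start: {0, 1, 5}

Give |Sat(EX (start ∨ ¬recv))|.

Sat(¬recv) = {0, 4, 5, 6}
Sat(start ∨ ¬recv) = {0, 1, 4, 5, 6}
Sat(EX (start ∨ ¬recv)) = {s : some successor in {0, 1, 4, 5, 6}} = {1, 2, 3, 4, 5}
|Sat(EX (start ∨ ¬recv))| = |{1, 2, 3, 4, 5}| = 5.

5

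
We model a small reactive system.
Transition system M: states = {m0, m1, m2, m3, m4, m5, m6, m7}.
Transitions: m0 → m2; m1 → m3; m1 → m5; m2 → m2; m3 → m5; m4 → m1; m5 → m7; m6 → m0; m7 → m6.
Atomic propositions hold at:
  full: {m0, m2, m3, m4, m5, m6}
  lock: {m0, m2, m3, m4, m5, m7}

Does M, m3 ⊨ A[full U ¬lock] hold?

No

Sat(¬lock) = {m1, m6}
A[full U ¬lock]: least fixpoint, start Z0 = Sat(¬lock) = {m1, m6}, add states in Sat(full) with every successor in Z. Z1 = {m1, m4, m6}; fixed.
Sat(A[full U ¬lock]) = {m1, m4, m6}
m3 ∉ Sat(A[full U ¬lock]) = {m1, m4, m6}, so the formula does not hold at m3.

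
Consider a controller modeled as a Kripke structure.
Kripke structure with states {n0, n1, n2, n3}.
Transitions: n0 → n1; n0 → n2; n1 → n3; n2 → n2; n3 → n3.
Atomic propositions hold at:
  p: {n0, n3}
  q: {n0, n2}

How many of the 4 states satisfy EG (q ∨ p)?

Sat(q ∨ p) = {n0, n2, n3}
EG (q ∨ p): greatest fixpoint, start Z0 = {n0, n2, n3}, keep only states in Sat with some successor in Z. Already a fixed point.
Sat(EG (q ∨ p)) = {n0, n2, n3}
|Sat(EG (q ∨ p))| = |{n0, n2, n3}| = 3.

3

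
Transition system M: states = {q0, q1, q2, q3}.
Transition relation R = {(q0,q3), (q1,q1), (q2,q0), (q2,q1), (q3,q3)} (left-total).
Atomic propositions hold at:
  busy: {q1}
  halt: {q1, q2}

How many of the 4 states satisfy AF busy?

AF busy: least fixpoint, start Z0 = {q1}, add states with every successor in Z. Already a fixed point.
Sat(AF busy) = {q1}
|Sat(AF busy)| = |{q1}| = 1.

1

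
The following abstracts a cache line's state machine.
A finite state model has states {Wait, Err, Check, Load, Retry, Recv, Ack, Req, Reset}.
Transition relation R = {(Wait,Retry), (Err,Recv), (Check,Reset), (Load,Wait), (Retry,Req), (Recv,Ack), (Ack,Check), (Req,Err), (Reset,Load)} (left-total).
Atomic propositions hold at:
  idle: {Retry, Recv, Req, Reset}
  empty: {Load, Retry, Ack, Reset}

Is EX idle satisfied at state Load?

No

Sat(EX idle) = {s : some successor in {Retry, Recv, Req, Reset}} = {Wait, Err, Check, Retry}
Load ∉ Sat(EX idle) = {Wait, Err, Check, Retry}, so the formula does not hold at Load.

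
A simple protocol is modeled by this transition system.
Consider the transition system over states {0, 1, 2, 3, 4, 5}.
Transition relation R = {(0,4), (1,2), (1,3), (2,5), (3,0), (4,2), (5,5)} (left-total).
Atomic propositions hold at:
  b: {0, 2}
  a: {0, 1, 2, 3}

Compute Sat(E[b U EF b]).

EF b: least fixpoint, start Z0 = {0, 2}, add states with some successor in Z. Z1 = {0, 1, 2, 3, 4}; fixed.
Sat(EF b) = {0, 1, 2, 3, 4}
E[b U EF b]: least fixpoint, start Z0 = Sat(EF b) = {0, 1, 2, 3, 4}, add states in Sat(b) with some successor in Z. Already a fixed point.
Sat(E[b U EF b]) = {0, 1, 2, 3, 4}

{0, 1, 2, 3, 4}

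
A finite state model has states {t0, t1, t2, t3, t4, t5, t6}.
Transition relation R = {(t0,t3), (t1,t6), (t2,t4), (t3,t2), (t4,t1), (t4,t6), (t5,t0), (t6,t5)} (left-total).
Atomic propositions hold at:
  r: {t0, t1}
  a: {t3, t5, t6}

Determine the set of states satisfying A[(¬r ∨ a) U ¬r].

Sat(¬r) = {t2, t3, t4, t5, t6}
Sat(¬r ∨ a) = {t2, t3, t4, t5, t6}
A[(¬r ∨ a) U ¬r]: least fixpoint, start Z0 = Sat(¬r) = {t2, t3, t4, t5, t6}, add states in Sat(¬r ∨ a) with every successor in Z. Already a fixed point.
Sat(A[(¬r ∨ a) U ¬r]) = {t2, t3, t4, t5, t6}

{t2, t3, t4, t5, t6}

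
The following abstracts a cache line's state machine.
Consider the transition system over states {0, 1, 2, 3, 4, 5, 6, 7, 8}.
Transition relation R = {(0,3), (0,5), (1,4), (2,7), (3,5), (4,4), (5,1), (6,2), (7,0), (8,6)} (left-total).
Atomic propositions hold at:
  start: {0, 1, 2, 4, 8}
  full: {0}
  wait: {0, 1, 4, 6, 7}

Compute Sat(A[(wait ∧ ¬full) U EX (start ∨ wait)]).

Sat(¬full) = {1, 2, 3, 4, 5, 6, 7, 8}
Sat(wait ∧ ¬full) = {1, 4, 6, 7}
Sat(start ∨ wait) = {0, 1, 2, 4, 6, 7, 8}
Sat(EX (start ∨ wait)) = {s : some successor in {0, 1, 2, 4, 6, 7, 8}} = {1, 2, 4, 5, 6, 7, 8}
A[(wait ∧ ¬full) U EX (start ∨ wait)]: least fixpoint, start Z0 = Sat(EX (start ∨ wait)) = {1, 2, 4, 5, 6, 7, 8}, add states in Sat(wait ∧ ¬full) with every successor in Z. Already a fixed point.
Sat(A[(wait ∧ ¬full) U EX (start ∨ wait)]) = {1, 2, 4, 5, 6, 7, 8}

{1, 2, 4, 5, 6, 7, 8}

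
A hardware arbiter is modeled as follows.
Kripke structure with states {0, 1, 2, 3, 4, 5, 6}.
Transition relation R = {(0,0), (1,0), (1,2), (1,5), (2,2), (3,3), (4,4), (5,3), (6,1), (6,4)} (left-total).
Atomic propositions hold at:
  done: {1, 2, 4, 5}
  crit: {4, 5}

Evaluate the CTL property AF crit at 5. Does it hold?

Yes

AF crit: least fixpoint, start Z0 = {4, 5}, add states with every successor in Z. Already a fixed point.
Sat(AF crit) = {4, 5}
5 ∈ Sat(AF crit) = {4, 5}, so the formula holds at 5.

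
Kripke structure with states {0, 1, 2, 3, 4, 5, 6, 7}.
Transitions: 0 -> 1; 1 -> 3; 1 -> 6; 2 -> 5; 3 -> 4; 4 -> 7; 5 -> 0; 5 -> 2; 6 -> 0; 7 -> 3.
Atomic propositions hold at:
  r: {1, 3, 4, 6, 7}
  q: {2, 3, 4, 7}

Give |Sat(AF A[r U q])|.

4

A[r U q]: least fixpoint, start Z0 = Sat(q) = {2, 3, 4, 7}, add states in Sat(r) with every successor in Z. Already a fixed point.
Sat(A[r U q]) = {2, 3, 4, 7}
AF A[r U q]: least fixpoint, start Z0 = {2, 3, 4, 7}, add states with every successor in Z. Already a fixed point.
Sat(AF A[r U q]) = {2, 3, 4, 7}
|Sat(AF A[r U q])| = |{2, 3, 4, 7}| = 4.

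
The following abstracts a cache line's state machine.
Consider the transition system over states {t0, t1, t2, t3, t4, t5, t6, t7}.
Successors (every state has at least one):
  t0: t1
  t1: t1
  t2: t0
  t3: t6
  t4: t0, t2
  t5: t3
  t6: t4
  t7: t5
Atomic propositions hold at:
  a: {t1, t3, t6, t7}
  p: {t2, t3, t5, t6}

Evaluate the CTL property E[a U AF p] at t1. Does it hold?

AF p: least fixpoint, start Z0 = {t2, t3, t5, t6}, add states with every successor in Z. Z1 = {t2, t3, t5, t6, t7}; fixed.
Sat(AF p) = {t2, t3, t5, t6, t7}
E[a U AF p]: least fixpoint, start Z0 = Sat(AF p) = {t2, t3, t5, t6, t7}, add states in Sat(a) with some successor in Z. Already a fixed point.
Sat(E[a U AF p]) = {t2, t3, t5, t6, t7}
t1 ∉ Sat(E[a U AF p]) = {t2, t3, t5, t6, t7}, so the formula does not hold at t1.

No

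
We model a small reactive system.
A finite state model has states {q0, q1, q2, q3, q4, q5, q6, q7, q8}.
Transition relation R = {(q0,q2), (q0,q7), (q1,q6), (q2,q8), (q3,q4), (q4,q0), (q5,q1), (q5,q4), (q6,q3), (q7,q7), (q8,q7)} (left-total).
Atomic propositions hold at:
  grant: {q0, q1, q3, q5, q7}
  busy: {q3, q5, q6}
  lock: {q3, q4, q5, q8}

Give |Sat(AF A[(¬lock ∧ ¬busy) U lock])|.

Sat(¬lock) = {q0, q1, q2, q6, q7}
Sat(¬busy) = {q0, q1, q2, q4, q7, q8}
Sat(¬lock ∧ ¬busy) = {q0, q1, q2, q7}
A[(¬lock ∧ ¬busy) U lock]: least fixpoint, start Z0 = Sat(lock) = {q3, q4, q5, q8}, add states in Sat(¬lock ∧ ¬busy) with every successor in Z. Z1 = {q2, q3, q4, q5, q8}; fixed.
Sat(A[(¬lock ∧ ¬busy) U lock]) = {q2, q3, q4, q5, q8}
AF A[(¬lock ∧ ¬busy) U lock]: least fixpoint, start Z0 = {q2, q3, q4, q5, q8}, add states with every successor in Z. Z1 = {q2, q3, q4, q5, q6, q8}; Z2 = {q1, q2, q3, q4, q5, q6, q8}; fixed.
Sat(AF A[(¬lock ∧ ¬busy) U lock]) = {q1, q2, q3, q4, q5, q6, q8}
|Sat(AF A[(¬lock ∧ ¬busy) U lock])| = |{q1, q2, q3, q4, q5, q6, q8}| = 7.

7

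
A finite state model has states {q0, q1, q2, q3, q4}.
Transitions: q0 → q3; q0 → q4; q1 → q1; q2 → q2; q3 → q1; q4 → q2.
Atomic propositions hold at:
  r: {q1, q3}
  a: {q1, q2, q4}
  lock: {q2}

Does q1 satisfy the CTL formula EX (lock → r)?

Sat(lock → r) = {q0, q1, q3, q4}
Sat(EX (lock → r)) = {s : some successor in {q0, q1, q3, q4}} = {q0, q1, q3}
q1 ∈ Sat(EX (lock → r)) = {q0, q1, q3}, so the formula holds at q1.

Yes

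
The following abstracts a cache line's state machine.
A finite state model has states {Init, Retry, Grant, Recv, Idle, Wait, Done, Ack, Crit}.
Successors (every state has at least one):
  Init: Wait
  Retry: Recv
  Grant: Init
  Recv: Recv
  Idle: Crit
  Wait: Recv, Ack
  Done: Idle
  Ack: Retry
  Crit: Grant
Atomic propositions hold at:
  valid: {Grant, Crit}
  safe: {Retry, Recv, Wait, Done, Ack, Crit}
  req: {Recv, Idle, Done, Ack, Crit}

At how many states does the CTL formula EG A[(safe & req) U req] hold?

1

Sat(safe & req) = {Recv, Done, Ack, Crit}
A[(safe & req) U req]: least fixpoint, start Z0 = Sat(req) = {Recv, Idle, Done, Ack, Crit}, add states in Sat(safe & req) with every successor in Z. Already a fixed point.
Sat(A[(safe & req) U req]) = {Recv, Idle, Done, Ack, Crit}
EG A[(safe & req) U req]: greatest fixpoint, start Z0 = {Recv, Idle, Done, Ack, Crit}, keep only states in Sat with some successor in Z. Z1 = {Recv, Idle, Done}; Z2 = {Recv, Done}; Z3 = {Recv}; fixed.
Sat(EG A[(safe & req) U req]) = {Recv}
|Sat(EG A[(safe & req) U req])| = |{Recv}| = 1.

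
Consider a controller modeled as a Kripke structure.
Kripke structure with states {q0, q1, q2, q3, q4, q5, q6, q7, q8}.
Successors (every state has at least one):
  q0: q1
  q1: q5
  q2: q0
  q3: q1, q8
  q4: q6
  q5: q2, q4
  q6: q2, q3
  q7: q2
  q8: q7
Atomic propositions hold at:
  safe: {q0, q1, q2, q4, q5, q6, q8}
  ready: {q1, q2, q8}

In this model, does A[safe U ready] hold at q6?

No

A[safe U ready]: least fixpoint, start Z0 = Sat(ready) = {q1, q2, q8}, add states in Sat(safe) with every successor in Z. Z1 = {q0, q1, q2, q8}; fixed.
Sat(A[safe U ready]) = {q0, q1, q2, q8}
q6 ∉ Sat(A[safe U ready]) = {q0, q1, q2, q8}, so the formula does not hold at q6.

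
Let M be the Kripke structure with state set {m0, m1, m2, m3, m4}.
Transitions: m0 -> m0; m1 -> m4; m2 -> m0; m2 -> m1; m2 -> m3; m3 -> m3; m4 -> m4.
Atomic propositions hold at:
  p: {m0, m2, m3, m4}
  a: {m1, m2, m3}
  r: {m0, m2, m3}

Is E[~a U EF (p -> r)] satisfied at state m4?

Sat(~a) = {m0, m4}
Sat(p -> r) = {m0, m1, m2, m3}
EF (p -> r): least fixpoint, start Z0 = {m0, m1, m2, m3}, add states with some successor in Z. Already a fixed point.
Sat(EF (p -> r)) = {m0, m1, m2, m3}
E[~a U EF (p -> r)]: least fixpoint, start Z0 = Sat(EF (p -> r)) = {m0, m1, m2, m3}, add states in Sat(~a) with some successor in Z. Already a fixed point.
Sat(E[~a U EF (p -> r)]) = {m0, m1, m2, m3}
m4 ∉ Sat(E[~a U EF (p -> r)]) = {m0, m1, m2, m3}, so the formula does not hold at m4.

No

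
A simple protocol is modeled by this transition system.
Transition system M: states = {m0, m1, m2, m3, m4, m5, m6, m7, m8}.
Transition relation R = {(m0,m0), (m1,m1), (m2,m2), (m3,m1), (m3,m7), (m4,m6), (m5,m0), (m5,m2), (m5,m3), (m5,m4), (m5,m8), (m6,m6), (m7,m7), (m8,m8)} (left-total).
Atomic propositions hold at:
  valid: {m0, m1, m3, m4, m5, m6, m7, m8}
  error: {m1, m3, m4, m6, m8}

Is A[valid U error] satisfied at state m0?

A[valid U error]: least fixpoint, start Z0 = Sat(error) = {m1, m3, m4, m6, m8}, add states in Sat(valid) with every successor in Z. Already a fixed point.
Sat(A[valid U error]) = {m1, m3, m4, m6, m8}
m0 ∉ Sat(A[valid U error]) = {m1, m3, m4, m6, m8}, so the formula does not hold at m0.

No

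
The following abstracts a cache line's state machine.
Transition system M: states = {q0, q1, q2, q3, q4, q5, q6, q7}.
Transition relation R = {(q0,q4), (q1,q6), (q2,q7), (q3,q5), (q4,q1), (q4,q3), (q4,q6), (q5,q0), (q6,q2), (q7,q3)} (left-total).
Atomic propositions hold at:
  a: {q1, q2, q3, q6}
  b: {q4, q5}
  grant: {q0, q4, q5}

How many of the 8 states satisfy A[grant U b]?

3

A[grant U b]: least fixpoint, start Z0 = Sat(b) = {q4, q5}, add states in Sat(grant) with every successor in Z. Z1 = {q0, q4, q5}; fixed.
Sat(A[grant U b]) = {q0, q4, q5}
|Sat(A[grant U b])| = |{q0, q4, q5}| = 3.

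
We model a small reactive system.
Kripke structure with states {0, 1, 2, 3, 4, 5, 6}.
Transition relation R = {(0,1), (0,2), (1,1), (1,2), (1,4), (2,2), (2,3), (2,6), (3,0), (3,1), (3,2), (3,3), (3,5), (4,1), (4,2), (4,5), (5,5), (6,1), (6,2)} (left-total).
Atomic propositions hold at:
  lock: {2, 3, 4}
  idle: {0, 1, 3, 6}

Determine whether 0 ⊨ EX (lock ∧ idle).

No

Sat(lock ∧ idle) = {3}
Sat(EX (lock ∧ idle)) = {s : some successor in {3}} = {2, 3}
0 ∉ Sat(EX (lock ∧ idle)) = {2, 3}, so the formula does not hold at 0.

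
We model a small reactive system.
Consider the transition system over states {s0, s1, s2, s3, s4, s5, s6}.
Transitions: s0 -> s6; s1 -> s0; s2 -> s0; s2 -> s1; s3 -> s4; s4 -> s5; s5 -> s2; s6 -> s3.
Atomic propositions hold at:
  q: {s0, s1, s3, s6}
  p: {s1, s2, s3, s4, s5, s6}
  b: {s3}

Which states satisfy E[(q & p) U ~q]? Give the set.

Sat(q & p) = {s1, s3, s6}
Sat(~q) = {s2, s4, s5}
E[(q & p) U ~q]: least fixpoint, start Z0 = Sat(~q) = {s2, s4, s5}, add states in Sat(q & p) with some successor in Z. Z1 = {s2, s3, s4, s5}; Z2 = {s2, s3, s4, s5, s6}; fixed.
Sat(E[(q & p) U ~q]) = {s2, s3, s4, s5, s6}

{s2, s3, s4, s5, s6}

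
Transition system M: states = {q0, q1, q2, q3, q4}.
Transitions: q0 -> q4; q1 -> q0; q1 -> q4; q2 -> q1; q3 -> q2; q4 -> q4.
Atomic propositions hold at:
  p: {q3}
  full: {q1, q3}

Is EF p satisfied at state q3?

Yes

EF p: least fixpoint, start Z0 = {q3}, add states with some successor in Z. Already a fixed point.
Sat(EF p) = {q3}
q3 ∈ Sat(EF p) = {q3}, so the formula holds at q3.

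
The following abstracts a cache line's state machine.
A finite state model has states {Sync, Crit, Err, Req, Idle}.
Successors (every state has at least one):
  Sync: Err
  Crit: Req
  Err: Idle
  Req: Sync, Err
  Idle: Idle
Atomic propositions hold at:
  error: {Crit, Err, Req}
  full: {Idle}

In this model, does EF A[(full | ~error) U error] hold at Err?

Yes

Sat(~error) = {Sync, Idle}
Sat(full | ~error) = {Sync, Idle}
A[(full | ~error) U error]: least fixpoint, start Z0 = Sat(error) = {Crit, Err, Req}, add states in Sat(full | ~error) with every successor in Z. Z1 = {Sync, Crit, Err, Req}; fixed.
Sat(A[(full | ~error) U error]) = {Sync, Crit, Err, Req}
EF A[(full | ~error) U error]: least fixpoint, start Z0 = {Sync, Crit, Err, Req}, add states with some successor in Z. Already a fixed point.
Sat(EF A[(full | ~error) U error]) = {Sync, Crit, Err, Req}
Err ∈ Sat(EF A[(full | ~error) U error]) = {Sync, Crit, Err, Req}, so the formula holds at Err.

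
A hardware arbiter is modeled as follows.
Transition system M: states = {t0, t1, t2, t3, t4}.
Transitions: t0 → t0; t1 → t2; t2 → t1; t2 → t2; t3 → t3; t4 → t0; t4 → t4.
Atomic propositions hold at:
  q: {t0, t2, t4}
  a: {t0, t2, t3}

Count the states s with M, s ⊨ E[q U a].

E[q U a]: least fixpoint, start Z0 = Sat(a) = {t0, t2, t3}, add states in Sat(q) with some successor in Z. Z1 = {t0, t2, t3, t4}; fixed.
Sat(E[q U a]) = {t0, t2, t3, t4}
|Sat(E[q U a])| = |{t0, t2, t3, t4}| = 4.

4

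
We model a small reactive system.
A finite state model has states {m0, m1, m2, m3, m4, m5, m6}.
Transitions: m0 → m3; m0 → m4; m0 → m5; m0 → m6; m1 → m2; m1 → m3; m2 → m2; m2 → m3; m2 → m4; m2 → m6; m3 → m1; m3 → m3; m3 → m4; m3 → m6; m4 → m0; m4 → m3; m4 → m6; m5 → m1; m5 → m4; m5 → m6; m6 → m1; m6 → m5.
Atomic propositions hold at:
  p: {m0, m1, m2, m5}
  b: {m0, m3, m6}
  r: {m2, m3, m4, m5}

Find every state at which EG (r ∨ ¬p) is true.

Sat(¬p) = {m3, m4, m6}
Sat(r ∨ ¬p) = {m2, m3, m4, m5, m6}
EG (r ∨ ¬p): greatest fixpoint, start Z0 = {m2, m3, m4, m5, m6}, keep only states in Sat with some successor in Z. Already a fixed point.
Sat(EG (r ∨ ¬p)) = {m2, m3, m4, m5, m6}

{m2, m3, m4, m5, m6}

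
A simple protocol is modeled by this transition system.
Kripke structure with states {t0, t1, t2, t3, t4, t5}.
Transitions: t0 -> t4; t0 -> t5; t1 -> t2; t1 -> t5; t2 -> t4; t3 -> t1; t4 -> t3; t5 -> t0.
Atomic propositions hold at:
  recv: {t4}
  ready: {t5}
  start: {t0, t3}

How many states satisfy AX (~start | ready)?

4

Sat(~start) = {t1, t2, t4, t5}
Sat(~start | ready) = {t1, t2, t4, t5}
Sat(AX (~start | ready)) = {s : every successor in {t1, t2, t4, t5}} = {t0, t1, t2, t3}
|Sat(AX (~start | ready))| = |{t0, t1, t2, t3}| = 4.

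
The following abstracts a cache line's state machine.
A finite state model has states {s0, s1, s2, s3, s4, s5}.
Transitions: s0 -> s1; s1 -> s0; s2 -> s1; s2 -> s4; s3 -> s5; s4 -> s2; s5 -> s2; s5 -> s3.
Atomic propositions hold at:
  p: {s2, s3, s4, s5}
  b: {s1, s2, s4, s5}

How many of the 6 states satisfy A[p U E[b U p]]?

E[b U p]: least fixpoint, start Z0 = Sat(p) = {s2, s3, s4, s5}, add states in Sat(b) with some successor in Z. Already a fixed point.
Sat(E[b U p]) = {s2, s3, s4, s5}
A[p U E[b U p]]: least fixpoint, start Z0 = Sat(E[b U p]) = {s2, s3, s4, s5}, add states in Sat(p) with every successor in Z. Already a fixed point.
Sat(A[p U E[b U p]]) = {s2, s3, s4, s5}
|Sat(A[p U E[b U p]])| = |{s2, s3, s4, s5}| = 4.

4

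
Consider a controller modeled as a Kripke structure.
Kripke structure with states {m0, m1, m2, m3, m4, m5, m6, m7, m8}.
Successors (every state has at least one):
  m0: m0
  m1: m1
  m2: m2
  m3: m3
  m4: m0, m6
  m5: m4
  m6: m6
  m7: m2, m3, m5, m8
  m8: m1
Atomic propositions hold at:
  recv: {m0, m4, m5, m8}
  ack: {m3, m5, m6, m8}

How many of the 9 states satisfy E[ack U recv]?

4

E[ack U recv]: least fixpoint, start Z0 = Sat(recv) = {m0, m4, m5, m8}, add states in Sat(ack) with some successor in Z. Already a fixed point.
Sat(E[ack U recv]) = {m0, m4, m5, m8}
|Sat(E[ack U recv])| = |{m0, m4, m5, m8}| = 4.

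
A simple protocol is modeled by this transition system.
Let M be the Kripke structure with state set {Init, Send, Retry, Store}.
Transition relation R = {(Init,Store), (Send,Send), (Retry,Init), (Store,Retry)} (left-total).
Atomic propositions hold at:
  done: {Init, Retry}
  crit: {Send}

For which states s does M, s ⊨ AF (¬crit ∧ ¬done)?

Sat(¬crit) = {Init, Retry, Store}
Sat(¬done) = {Send, Store}
Sat(¬crit ∧ ¬done) = {Store}
AF (¬crit ∧ ¬done): least fixpoint, start Z0 = {Store}, add states with every successor in Z. Z1 = {Init, Store}; Z2 = {Init, Retry, Store}; fixed.
Sat(AF (¬crit ∧ ¬done)) = {Init, Retry, Store}

{Init, Retry, Store}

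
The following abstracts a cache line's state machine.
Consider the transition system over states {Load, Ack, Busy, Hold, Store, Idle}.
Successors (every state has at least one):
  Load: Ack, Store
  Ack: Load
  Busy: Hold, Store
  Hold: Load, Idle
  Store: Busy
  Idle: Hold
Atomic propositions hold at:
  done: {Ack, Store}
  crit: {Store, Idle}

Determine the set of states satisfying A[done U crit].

A[done U crit]: least fixpoint, start Z0 = Sat(crit) = {Store, Idle}, add states in Sat(done) with every successor in Z. Already a fixed point.
Sat(A[done U crit]) = {Store, Idle}

{Store, Idle}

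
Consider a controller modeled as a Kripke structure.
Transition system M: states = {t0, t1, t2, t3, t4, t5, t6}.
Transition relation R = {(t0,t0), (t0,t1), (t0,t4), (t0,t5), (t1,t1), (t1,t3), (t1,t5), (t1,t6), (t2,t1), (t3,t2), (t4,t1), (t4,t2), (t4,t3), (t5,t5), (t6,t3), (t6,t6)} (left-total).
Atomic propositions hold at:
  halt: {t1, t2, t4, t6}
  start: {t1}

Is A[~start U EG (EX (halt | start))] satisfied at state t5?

Sat(~start) = {t0, t2, t3, t4, t5, t6}
Sat(halt | start) = {t1, t2, t4, t6}
Sat(EX (halt | start)) = {s : some successor in {t1, t2, t4, t6}} = {t0, t1, t2, t3, t4, t6}
EG (EX (halt | start)): greatest fixpoint, start Z0 = {t0, t1, t2, t3, t4, t6}, keep only states in Sat with some successor in Z. Already a fixed point.
Sat(EG (EX (halt | start))) = {t0, t1, t2, t3, t4, t6}
A[~start U EG (EX (halt | start))]: least fixpoint, start Z0 = Sat(EG (EX (halt | start))) = {t0, t1, t2, t3, t4, t6}, add states in Sat(~start) with every successor in Z. Already a fixed point.
Sat(A[~start U EG (EX (halt | start))]) = {t0, t1, t2, t3, t4, t6}
t5 ∉ Sat(A[~start U EG (EX (halt | start))]) = {t0, t1, t2, t3, t4, t6}, so the formula does not hold at t5.

No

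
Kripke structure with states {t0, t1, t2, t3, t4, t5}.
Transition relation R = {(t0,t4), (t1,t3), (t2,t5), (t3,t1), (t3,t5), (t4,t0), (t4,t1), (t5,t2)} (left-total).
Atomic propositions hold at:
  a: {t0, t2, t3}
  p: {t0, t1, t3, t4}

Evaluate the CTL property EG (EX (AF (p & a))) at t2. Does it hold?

Sat(p & a) = {t0, t3}
AF (p & a): least fixpoint, start Z0 = {t0, t3}, add states with every successor in Z. Z1 = {t0, t1, t3}; Z2 = {t0, t1, t3, t4}; fixed.
Sat(AF (p & a)) = {t0, t1, t3, t4}
Sat(EX (AF (p & a))) = {s : some successor in {t0, t1, t3, t4}} = {t0, t1, t3, t4}
EG (EX (AF (p & a))): greatest fixpoint, start Z0 = {t0, t1, t3, t4}, keep only states in Sat with some successor in Z. Already a fixed point.
Sat(EG (EX (AF (p & a)))) = {t0, t1, t3, t4}
t2 ∉ Sat(EG (EX (AF (p & a)))) = {t0, t1, t3, t4}, so the formula does not hold at t2.

No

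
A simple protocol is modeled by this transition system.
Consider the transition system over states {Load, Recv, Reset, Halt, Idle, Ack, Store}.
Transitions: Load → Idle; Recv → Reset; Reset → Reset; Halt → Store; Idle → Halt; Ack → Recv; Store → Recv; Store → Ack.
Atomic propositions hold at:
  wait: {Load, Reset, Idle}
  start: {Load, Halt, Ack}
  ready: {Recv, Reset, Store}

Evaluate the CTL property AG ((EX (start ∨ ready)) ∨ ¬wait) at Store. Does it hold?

Yes

Sat(start ∨ ready) = {Load, Recv, Reset, Halt, Ack, Store}
Sat(EX (start ∨ ready)) = {s : some successor in {Load, Recv, Reset, Halt, Ack, Store}} = {Recv, Reset, Halt, Idle, Ack, Store}
Sat(¬wait) = {Recv, Halt, Ack, Store}
Sat((EX (start ∨ ready)) ∨ ¬wait) = {Recv, Reset, Halt, Idle, Ack, Store}
AG ((EX (start ∨ ready)) ∨ ¬wait): greatest fixpoint, start Z0 = {Recv, Reset, Halt, Idle, Ack, Store}, keep only states in Sat with every successor in Z. Already a fixed point.
Sat(AG ((EX (start ∨ ready)) ∨ ¬wait)) = {Recv, Reset, Halt, Idle, Ack, Store}
Store ∈ Sat(AG ((EX (start ∨ ready)) ∨ ¬wait)) = {Recv, Reset, Halt, Idle, Ack, Store}, so the formula holds at Store.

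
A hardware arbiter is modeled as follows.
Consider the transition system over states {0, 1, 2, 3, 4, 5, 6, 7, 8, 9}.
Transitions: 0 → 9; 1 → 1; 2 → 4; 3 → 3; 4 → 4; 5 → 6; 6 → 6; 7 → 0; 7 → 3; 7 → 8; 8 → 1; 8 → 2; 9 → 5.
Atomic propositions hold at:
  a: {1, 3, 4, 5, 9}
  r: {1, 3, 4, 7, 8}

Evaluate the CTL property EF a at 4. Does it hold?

EF a: least fixpoint, start Z0 = {1, 3, 4, 5, 9}, add states with some successor in Z. Z1 = {0, 1, 2, 3, 4, 5, 7, 8, 9}; fixed.
Sat(EF a) = {0, 1, 2, 3, 4, 5, 7, 8, 9}
4 ∈ Sat(EF a) = {0, 1, 2, 3, 4, 5, 7, 8, 9}, so the formula holds at 4.

Yes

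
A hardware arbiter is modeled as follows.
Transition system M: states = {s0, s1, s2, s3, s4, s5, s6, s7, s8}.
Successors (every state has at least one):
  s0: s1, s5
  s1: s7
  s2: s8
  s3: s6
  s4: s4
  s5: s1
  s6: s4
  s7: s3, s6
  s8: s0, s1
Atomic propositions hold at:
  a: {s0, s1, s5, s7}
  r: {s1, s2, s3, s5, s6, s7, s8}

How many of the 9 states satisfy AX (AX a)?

Sat(AX a) = {s : every successor in {s0, s1, s5, s7}} = {s0, s1, s5, s8}
Sat(AX (AX a)) = {s : every successor in {s0, s1, s5, s8}} = {s0, s2, s5, s8}
|Sat(AX (AX a))| = |{s0, s2, s5, s8}| = 4.

4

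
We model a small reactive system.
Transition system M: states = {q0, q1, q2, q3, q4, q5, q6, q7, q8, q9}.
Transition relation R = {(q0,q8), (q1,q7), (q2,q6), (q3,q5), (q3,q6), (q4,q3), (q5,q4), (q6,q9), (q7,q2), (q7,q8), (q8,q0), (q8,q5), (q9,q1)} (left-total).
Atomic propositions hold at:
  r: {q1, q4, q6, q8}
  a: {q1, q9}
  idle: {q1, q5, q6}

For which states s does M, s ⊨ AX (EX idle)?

Sat(EX idle) = {s : some successor in {q1, q5, q6}} = {q2, q3, q8, q9}
Sat(AX (EX idle)) = {s : every successor in {q2, q3, q8, q9}} = {q0, q4, q6, q7}

{q0, q4, q6, q7}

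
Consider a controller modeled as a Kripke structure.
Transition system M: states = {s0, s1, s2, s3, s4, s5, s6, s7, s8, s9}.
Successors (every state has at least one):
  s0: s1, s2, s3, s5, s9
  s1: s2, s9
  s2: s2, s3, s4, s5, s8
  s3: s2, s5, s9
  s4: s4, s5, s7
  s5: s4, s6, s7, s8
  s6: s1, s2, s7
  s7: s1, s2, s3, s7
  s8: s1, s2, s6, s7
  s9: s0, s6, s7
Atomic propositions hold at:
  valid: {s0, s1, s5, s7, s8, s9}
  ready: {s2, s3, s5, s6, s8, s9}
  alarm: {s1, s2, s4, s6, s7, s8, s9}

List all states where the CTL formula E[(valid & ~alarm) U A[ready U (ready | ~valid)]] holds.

{s0, s2, s3, s4, s5, s6, s8, s9}

Sat(~alarm) = {s0, s3, s5}
Sat(valid & ~alarm) = {s0, s5}
Sat(~valid) = {s2, s3, s4, s6}
Sat(ready | ~valid) = {s2, s3, s4, s5, s6, s8, s9}
A[ready U (ready | ~valid)]: least fixpoint, start Z0 = Sat((ready | ~valid)) = {s2, s3, s4, s5, s6, s8, s9}, add states in Sat(ready) with every successor in Z. Already a fixed point.
Sat(A[ready U (ready | ~valid)]) = {s2, s3, s4, s5, s6, s8, s9}
E[(valid & ~alarm) U A[ready U (ready | ~valid)]]: least fixpoint, start Z0 = Sat(A[ready U (ready | ~valid)]) = {s2, s3, s4, s5, s6, s8, s9}, add states in Sat(valid & ~alarm) with some successor in Z. Z1 = {s0, s2, s3, s4, s5, s6, s8, s9}; fixed.
Sat(E[(valid & ~alarm) U A[ready U (ready | ~valid)]]) = {s0, s2, s3, s4, s5, s6, s8, s9}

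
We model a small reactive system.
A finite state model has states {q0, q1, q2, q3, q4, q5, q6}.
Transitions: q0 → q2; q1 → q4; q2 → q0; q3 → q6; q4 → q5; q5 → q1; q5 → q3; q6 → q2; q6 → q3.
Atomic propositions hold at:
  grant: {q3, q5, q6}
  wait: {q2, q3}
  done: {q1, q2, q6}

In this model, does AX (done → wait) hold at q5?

No

Sat(done → wait) = {q0, q2, q3, q4, q5}
Sat(AX (done → wait)) = {s : every successor in {q0, q2, q3, q4, q5}} = {q0, q1, q2, q4, q6}
q5 ∉ Sat(AX (done → wait)) = {q0, q1, q2, q4, q6}, so the formula does not hold at q5.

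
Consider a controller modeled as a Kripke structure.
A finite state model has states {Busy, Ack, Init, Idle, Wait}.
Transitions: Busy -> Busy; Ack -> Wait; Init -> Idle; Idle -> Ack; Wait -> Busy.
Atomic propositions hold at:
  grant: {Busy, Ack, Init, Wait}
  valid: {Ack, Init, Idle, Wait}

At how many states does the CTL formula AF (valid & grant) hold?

Sat(valid & grant) = {Ack, Init, Wait}
AF (valid & grant): least fixpoint, start Z0 = {Ack, Init, Wait}, add states with every successor in Z. Z1 = {Ack, Init, Idle, Wait}; fixed.
Sat(AF (valid & grant)) = {Ack, Init, Idle, Wait}
|Sat(AF (valid & grant))| = |{Ack, Init, Idle, Wait}| = 4.

4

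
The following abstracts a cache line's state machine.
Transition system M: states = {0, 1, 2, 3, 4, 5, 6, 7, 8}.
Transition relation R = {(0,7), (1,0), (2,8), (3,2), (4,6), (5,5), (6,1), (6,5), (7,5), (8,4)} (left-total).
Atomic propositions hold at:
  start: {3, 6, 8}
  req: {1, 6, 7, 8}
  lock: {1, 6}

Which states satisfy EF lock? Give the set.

{1, 2, 3, 4, 6, 8}

EF lock: least fixpoint, start Z0 = {1, 6}, add states with some successor in Z. Z1 = {1, 4, 6}; Z2 = {1, 4, 6, 8}; Z3 = {1, 2, 4, 6, 8}; Z4 = {1, 2, 3, 4, 6, 8}; fixed.
Sat(EF lock) = {1, 2, 3, 4, 6, 8}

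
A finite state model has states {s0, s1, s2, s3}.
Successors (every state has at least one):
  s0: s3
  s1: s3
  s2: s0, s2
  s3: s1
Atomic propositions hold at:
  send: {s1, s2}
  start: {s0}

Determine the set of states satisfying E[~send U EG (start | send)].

Sat(~send) = {s0, s3}
Sat(start | send) = {s0, s1, s2}
EG (start | send): greatest fixpoint, start Z0 = {s0, s1, s2}, keep only states in Sat with some successor in Z. Z1 = {s2}; fixed.
Sat(EG (start | send)) = {s2}
E[~send U EG (start | send)]: least fixpoint, start Z0 = Sat(EG (start | send)) = {s2}, add states in Sat(~send) with some successor in Z. Already a fixed point.
Sat(E[~send U EG (start | send)]) = {s2}

{s2}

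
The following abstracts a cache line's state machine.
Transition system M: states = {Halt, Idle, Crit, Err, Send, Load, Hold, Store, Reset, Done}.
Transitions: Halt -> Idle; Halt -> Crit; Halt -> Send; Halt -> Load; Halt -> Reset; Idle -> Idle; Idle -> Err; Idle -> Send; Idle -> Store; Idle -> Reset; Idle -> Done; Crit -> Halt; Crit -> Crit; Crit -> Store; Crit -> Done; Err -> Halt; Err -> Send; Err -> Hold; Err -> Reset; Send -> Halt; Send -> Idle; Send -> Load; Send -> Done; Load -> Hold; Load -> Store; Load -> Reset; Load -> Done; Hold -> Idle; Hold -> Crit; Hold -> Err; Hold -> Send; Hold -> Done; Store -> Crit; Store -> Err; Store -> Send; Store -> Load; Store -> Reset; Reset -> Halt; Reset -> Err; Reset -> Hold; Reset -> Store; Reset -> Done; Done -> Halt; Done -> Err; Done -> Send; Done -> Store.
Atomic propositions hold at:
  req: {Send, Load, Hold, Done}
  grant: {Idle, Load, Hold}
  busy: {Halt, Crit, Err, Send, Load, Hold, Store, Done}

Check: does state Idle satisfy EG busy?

No

EG busy: greatest fixpoint, start Z0 = {Halt, Crit, Err, Send, Load, Hold, Store, Done}, keep only states in Sat with some successor in Z. Already a fixed point.
Sat(EG busy) = {Halt, Crit, Err, Send, Load, Hold, Store, Done}
Idle ∉ Sat(EG busy) = {Halt, Crit, Err, Send, Load, Hold, Store, Done}, so the formula does not hold at Idle.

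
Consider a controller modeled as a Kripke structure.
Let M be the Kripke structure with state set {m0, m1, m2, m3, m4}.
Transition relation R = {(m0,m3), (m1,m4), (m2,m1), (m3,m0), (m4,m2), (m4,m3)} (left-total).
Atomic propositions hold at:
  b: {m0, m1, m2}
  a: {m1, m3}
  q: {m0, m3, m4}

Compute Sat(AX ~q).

Sat(~q) = {m1, m2}
Sat(AX ~q) = {s : every successor in {m1, m2}} = {m2}

{m2}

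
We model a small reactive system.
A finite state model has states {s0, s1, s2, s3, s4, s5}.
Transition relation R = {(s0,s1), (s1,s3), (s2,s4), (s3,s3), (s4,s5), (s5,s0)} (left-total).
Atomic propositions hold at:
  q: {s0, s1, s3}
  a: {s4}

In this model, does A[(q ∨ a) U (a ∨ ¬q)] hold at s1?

Sat(q ∨ a) = {s0, s1, s3, s4}
Sat(¬q) = {s2, s4, s5}
Sat(a ∨ ¬q) = {s2, s4, s5}
A[(q ∨ a) U (a ∨ ¬q)]: least fixpoint, start Z0 = Sat((a ∨ ¬q)) = {s2, s4, s5}, add states in Sat(q ∨ a) with every successor in Z. Already a fixed point.
Sat(A[(q ∨ a) U (a ∨ ¬q)]) = {s2, s4, s5}
s1 ∉ Sat(A[(q ∨ a) U (a ∨ ¬q)]) = {s2, s4, s5}, so the formula does not hold at s1.

No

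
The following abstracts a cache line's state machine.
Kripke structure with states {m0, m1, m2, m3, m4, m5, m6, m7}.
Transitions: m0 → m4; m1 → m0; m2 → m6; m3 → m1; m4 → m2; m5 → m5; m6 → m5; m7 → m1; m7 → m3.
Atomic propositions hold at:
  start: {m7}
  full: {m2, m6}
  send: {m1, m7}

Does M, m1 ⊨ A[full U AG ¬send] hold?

No

Sat(¬send) = {m0, m2, m3, m4, m5, m6}
AG ¬send: greatest fixpoint, start Z0 = {m0, m2, m3, m4, m5, m6}, keep only states in Sat with every successor in Z. Z1 = {m0, m2, m4, m5, m6}; fixed.
Sat(AG ¬send) = {m0, m2, m4, m5, m6}
A[full U AG ¬send]: least fixpoint, start Z0 = Sat(AG ¬send) = {m0, m2, m4, m5, m6}, add states in Sat(full) with every successor in Z. Already a fixed point.
Sat(A[full U AG ¬send]) = {m0, m2, m4, m5, m6}
m1 ∉ Sat(A[full U AG ¬send]) = {m0, m2, m4, m5, m6}, so the formula does not hold at m1.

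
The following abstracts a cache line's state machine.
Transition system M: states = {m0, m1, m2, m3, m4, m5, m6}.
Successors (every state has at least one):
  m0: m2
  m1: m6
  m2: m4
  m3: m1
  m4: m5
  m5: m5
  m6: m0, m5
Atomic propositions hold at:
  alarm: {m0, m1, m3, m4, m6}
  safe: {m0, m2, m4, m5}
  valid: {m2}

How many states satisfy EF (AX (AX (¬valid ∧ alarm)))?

Sat(¬valid) = {m0, m1, m3, m4, m5, m6}
Sat(¬valid ∧ alarm) = {m0, m1, m3, m4, m6}
Sat(AX (¬valid ∧ alarm)) = {s : every successor in {m0, m1, m3, m4, m6}} = {m1, m2, m3}
Sat(AX (AX (¬valid ∧ alarm))) = {s : every successor in {m1, m2, m3}} = {m0, m3}
EF (AX (AX (¬valid ∧ alarm))): least fixpoint, start Z0 = {m0, m3}, add states with some successor in Z. Z1 = {m0, m3, m6}; Z2 = {m0, m1, m3, m6}; fixed.
Sat(EF (AX (AX (¬valid ∧ alarm)))) = {m0, m1, m3, m6}
|Sat(EF (AX (AX (¬valid ∧ alarm))))| = |{m0, m1, m3, m6}| = 4.

4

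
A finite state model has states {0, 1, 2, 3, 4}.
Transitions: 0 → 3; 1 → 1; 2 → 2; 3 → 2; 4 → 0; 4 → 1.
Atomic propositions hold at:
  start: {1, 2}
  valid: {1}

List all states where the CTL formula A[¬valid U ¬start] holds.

Sat(¬valid) = {0, 2, 3, 4}
Sat(¬start) = {0, 3, 4}
A[¬valid U ¬start]: least fixpoint, start Z0 = Sat(¬start) = {0, 3, 4}, add states in Sat(¬valid) with every successor in Z. Already a fixed point.
Sat(A[¬valid U ¬start]) = {0, 3, 4}

{0, 3, 4}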